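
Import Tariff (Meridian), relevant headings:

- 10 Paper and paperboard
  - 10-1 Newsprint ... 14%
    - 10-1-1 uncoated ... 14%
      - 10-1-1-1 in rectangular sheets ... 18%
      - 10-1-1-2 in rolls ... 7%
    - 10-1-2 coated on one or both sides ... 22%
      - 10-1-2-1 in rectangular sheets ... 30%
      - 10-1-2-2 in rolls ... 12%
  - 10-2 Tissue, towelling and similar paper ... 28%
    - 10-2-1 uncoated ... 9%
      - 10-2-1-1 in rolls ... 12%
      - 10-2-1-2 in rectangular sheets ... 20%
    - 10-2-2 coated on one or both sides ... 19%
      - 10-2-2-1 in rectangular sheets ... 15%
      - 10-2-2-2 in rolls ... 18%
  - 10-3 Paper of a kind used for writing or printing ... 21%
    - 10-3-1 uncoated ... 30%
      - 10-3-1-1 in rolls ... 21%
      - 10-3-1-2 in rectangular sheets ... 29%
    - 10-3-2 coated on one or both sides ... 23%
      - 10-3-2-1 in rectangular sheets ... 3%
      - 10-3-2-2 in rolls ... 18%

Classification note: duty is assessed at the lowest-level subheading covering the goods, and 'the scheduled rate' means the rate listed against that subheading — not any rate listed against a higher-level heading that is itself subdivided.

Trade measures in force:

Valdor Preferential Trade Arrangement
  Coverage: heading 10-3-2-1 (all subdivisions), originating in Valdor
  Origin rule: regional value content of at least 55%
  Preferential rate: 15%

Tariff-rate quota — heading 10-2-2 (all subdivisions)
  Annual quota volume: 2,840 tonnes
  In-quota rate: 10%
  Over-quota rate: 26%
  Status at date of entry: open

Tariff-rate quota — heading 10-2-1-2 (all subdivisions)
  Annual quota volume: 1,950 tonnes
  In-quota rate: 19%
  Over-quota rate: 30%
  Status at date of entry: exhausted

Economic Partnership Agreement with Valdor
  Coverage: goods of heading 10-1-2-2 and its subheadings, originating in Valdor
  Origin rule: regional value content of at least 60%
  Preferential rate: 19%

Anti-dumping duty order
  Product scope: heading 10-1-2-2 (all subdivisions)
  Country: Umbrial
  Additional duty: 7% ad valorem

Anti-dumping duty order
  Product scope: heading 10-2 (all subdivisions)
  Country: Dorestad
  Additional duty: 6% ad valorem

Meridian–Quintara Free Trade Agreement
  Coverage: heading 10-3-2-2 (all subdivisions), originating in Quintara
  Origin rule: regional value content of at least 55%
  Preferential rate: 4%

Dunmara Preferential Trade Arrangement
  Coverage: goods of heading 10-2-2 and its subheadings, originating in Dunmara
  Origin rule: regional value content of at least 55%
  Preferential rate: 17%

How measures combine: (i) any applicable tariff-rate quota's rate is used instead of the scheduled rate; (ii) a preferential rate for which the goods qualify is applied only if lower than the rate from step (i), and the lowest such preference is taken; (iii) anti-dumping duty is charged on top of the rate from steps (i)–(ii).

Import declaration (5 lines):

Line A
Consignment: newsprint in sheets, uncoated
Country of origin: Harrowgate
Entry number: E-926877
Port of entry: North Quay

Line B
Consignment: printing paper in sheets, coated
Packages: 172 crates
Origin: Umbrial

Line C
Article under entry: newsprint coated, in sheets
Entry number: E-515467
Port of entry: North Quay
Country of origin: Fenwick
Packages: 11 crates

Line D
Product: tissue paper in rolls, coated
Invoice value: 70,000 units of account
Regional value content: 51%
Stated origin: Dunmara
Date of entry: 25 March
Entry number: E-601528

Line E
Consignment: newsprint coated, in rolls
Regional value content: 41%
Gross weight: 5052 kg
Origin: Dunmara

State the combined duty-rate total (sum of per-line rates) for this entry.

73%

Line A: newsprint → 10-1; uncoated → 10-1-1; in sheets → 10-1-1-1. Scheduled 18%. No special measure applies. → 18%.
Line B: printing paper → 10-3; coated → 10-3-2; in sheets → 10-3-2-1. Scheduled 3%. No special measure applies. → 3%.
Line C: newsprint → 10-1; coated → 10-1-2; in sheets → 10-1-2-1. Scheduled 30%. No special measure applies. → 30%.
Line D: tissue paper → 10-2; coated → 10-2-2; in rolls → 10-2-2-2. Scheduled 18%. quota on 10-2-2 open → in-quota 10%; Dunmara agreement on 10-2-2: RVC < 55%. → 10%.
Line E: newsprint → 10-1; coated → 10-1-2; in rolls → 10-1-2-2. Scheduled 12%. Dunmara agreement on 10-2-2: 10-1-2-2 not covered. → 12%.
Sum: 18% + 3% + 30% + 10% + 12% = 73%.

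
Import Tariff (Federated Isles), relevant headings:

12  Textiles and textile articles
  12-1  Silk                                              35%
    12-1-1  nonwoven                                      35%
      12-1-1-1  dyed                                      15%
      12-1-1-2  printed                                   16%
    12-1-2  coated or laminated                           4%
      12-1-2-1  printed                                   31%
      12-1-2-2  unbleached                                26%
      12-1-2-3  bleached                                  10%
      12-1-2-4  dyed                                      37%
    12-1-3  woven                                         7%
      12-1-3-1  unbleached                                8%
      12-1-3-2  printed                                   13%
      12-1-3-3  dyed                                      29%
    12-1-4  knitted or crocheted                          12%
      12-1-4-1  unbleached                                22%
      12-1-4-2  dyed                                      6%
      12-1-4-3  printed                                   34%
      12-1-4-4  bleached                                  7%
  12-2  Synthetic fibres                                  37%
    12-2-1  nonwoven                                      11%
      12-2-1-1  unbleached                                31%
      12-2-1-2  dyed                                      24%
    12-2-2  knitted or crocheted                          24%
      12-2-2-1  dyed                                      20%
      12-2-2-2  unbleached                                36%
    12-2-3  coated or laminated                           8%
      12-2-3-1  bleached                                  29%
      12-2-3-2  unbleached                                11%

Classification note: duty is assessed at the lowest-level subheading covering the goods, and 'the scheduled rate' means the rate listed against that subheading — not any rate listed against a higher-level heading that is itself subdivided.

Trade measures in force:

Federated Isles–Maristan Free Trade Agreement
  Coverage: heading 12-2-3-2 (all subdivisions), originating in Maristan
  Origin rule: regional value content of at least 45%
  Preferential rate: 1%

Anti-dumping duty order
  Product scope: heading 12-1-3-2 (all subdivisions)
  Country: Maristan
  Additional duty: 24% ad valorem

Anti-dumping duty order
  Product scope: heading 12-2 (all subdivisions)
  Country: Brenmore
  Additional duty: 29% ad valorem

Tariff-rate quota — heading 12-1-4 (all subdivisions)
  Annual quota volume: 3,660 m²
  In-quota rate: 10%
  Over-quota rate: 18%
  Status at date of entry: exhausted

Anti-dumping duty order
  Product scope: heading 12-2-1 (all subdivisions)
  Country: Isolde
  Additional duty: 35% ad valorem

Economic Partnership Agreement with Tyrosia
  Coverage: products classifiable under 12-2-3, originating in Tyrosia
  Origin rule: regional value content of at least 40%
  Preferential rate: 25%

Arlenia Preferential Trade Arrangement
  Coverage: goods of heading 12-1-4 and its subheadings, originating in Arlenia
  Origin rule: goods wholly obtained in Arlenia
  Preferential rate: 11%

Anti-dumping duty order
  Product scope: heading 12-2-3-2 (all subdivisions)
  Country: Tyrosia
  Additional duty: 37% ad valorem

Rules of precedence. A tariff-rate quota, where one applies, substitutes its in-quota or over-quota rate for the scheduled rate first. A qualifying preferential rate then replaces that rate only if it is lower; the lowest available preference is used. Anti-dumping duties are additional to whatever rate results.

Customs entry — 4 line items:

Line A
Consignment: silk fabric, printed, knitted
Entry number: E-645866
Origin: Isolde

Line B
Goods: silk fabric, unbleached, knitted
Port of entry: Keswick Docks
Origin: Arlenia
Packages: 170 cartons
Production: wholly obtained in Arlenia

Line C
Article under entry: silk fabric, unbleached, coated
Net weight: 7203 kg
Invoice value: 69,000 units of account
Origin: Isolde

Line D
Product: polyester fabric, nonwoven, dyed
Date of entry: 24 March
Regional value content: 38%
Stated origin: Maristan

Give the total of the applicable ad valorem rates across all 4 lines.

79%

Line A: silk → 12-1; knitted → 12-1-4; printed → 12-1-4-3. Scheduled 34%. quota on 12-1-4 exhausted → over-quota 18%. → 18%.
Line B: silk → 12-1; knitted → 12-1-4; unbleached → 12-1-4-1. Scheduled 22%. quota on 12-1-4 exhausted → over-quota 18%; Arlenia agreement on 12-1-4: wholly obtained → 11% available; preferential 11%. → 11%.
Line C: silk → 12-1; coated → 12-1-2; unbleached → 12-1-2-2. Scheduled 26%. No special measure applies. → 26%.
Line D: polyester → 12-2; nonwoven → 12-2-1; dyed → 12-2-1-2. Scheduled 24%. Maristan agreement on 12-2-3-2: 12-2-1-2 not covered. → 24%.
Sum: 18% + 11% + 26% + 24% = 79%.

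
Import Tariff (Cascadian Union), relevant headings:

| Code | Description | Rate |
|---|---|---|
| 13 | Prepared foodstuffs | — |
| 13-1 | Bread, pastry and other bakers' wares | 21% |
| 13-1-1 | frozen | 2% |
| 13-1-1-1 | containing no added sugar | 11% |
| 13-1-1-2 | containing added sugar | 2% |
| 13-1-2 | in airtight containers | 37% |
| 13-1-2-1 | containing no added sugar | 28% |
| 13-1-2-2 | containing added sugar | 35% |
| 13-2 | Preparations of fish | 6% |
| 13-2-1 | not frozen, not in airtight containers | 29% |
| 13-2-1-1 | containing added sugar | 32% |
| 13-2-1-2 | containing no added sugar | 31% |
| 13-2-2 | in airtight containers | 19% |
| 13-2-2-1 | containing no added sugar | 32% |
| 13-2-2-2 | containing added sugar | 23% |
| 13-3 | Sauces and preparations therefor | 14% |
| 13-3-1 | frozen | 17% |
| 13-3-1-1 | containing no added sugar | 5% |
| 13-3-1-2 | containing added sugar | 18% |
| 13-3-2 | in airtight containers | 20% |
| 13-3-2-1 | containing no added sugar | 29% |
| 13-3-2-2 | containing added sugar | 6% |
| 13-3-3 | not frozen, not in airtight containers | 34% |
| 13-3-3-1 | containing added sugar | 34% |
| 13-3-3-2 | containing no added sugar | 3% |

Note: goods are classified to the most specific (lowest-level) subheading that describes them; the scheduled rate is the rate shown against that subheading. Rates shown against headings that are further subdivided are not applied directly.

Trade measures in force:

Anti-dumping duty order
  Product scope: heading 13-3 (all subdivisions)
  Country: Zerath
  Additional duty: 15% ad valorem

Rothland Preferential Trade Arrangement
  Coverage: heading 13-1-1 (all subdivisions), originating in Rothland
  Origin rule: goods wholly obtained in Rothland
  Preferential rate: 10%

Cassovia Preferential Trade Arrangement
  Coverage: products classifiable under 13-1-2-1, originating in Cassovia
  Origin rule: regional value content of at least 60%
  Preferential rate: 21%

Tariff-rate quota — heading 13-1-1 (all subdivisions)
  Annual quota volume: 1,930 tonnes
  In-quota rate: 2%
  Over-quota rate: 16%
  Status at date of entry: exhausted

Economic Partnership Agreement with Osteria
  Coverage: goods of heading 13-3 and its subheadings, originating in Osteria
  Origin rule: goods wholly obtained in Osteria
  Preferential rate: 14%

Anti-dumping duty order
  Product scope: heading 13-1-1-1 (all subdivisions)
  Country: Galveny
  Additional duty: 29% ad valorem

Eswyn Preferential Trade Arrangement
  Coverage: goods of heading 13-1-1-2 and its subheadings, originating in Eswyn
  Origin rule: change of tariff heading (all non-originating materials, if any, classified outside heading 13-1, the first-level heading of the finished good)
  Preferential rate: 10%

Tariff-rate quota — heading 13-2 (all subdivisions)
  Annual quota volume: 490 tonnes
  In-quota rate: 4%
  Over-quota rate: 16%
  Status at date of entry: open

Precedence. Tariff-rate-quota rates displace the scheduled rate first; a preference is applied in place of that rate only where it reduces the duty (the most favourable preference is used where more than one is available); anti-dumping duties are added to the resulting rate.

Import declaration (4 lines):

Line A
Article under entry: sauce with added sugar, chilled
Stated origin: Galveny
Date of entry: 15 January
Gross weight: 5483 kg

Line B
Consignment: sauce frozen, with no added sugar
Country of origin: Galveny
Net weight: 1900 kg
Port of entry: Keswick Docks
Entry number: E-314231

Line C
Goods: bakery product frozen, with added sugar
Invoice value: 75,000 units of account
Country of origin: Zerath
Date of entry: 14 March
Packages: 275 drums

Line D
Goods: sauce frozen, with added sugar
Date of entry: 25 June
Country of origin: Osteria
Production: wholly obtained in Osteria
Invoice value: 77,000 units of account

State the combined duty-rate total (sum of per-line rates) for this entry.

Line A: sauce → 13-3; chilled → 13-3-3; with added sugar → 13-3-3-1. Scheduled 34%. No special measure applies. → 34%.
Line B: sauce → 13-3; frozen → 13-3-1; with no added sugar → 13-3-1-1. Scheduled 5%. No special measure applies. → 5%.
Line C: bakery product → 13-1; frozen → 13-1-1; with added sugar → 13-1-1-2. Scheduled 2%. quota on 13-1-1 exhausted → over-quota 16%. → 16%.
Line D: sauce → 13-3; frozen → 13-3-1; with added sugar → 13-3-1-2. Scheduled 18%. Osteria agreement on 13-3: wholly obtained → 14% available; preferential 14%. → 14%.
Sum: 34% + 5% + 16% + 14% = 69%.

69%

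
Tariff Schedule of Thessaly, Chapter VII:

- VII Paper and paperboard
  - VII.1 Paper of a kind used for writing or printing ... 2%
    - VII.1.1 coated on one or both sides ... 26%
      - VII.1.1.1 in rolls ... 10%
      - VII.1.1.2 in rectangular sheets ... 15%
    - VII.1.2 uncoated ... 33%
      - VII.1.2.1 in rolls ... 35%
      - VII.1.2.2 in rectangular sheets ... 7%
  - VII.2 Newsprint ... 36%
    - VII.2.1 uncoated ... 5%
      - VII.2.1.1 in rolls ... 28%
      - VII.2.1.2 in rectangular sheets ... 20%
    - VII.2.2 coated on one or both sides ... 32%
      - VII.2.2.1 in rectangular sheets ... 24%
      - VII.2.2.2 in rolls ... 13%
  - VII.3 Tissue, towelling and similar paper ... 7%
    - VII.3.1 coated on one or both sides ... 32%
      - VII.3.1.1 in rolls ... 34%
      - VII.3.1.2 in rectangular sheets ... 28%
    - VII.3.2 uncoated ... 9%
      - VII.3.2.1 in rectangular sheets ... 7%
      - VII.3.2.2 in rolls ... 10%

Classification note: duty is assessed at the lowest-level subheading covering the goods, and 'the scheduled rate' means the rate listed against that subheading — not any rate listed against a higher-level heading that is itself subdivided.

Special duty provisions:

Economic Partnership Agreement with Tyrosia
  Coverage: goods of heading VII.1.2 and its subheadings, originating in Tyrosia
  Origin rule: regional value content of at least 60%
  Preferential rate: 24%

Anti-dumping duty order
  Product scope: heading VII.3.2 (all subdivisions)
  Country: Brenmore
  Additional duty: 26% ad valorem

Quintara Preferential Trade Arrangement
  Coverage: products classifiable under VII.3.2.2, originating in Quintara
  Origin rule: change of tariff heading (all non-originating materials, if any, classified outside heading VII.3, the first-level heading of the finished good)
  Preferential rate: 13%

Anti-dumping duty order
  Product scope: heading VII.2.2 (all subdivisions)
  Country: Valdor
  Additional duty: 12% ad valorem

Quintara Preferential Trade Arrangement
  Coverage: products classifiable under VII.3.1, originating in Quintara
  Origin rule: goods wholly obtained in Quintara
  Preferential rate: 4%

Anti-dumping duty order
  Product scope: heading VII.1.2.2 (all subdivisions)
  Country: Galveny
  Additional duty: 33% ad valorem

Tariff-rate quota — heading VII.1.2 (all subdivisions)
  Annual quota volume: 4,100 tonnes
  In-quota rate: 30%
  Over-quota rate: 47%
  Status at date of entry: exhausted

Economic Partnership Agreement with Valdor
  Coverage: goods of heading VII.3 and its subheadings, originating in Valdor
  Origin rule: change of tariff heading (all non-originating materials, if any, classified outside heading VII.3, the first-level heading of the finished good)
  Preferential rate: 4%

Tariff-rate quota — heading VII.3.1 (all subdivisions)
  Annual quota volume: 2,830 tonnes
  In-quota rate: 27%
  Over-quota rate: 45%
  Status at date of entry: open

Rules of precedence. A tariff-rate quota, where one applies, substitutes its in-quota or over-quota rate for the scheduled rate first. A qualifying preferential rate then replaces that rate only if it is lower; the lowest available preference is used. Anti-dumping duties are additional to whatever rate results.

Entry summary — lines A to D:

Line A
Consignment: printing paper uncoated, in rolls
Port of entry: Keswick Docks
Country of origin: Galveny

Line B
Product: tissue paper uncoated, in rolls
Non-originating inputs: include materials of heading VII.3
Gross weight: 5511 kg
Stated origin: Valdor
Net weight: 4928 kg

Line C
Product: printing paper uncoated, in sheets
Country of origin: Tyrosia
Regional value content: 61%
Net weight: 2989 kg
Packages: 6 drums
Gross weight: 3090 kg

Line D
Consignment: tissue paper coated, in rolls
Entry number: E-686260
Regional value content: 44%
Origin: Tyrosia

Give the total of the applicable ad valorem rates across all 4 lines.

Line A: printing paper → VII.1; uncoated → VII.1.2; in rolls → VII.1.2.1. Scheduled 35%. quota on VII.1.2 exhausted → over-quota 47%. → 47%.
Line B: tissue paper → VII.3; uncoated → VII.3.2; in rolls → VII.3.2.2. Scheduled 10%. Valdor agreement on VII.3: CTH not met. → 10%.
Line C: printing paper → VII.1; uncoated → VII.1.2; in sheets → VII.1.2.2. Scheduled 7%. quota on VII.1.2 exhausted → over-quota 47%; Tyrosia agreement on VII.1.2: RVC ≥ 60% → 24% available; preferential 24%. → 24%.
Line D: tissue paper → VII.3; coated → VII.3.1; in rolls → VII.3.1.1. Scheduled 34%. quota on VII.3.1 open → in-quota 27%; Tyrosia agreement on VII.1.2: VII.3.1.1 not covered. → 27%.
Sum: 47% + 10% + 24% + 27% = 108%.

108%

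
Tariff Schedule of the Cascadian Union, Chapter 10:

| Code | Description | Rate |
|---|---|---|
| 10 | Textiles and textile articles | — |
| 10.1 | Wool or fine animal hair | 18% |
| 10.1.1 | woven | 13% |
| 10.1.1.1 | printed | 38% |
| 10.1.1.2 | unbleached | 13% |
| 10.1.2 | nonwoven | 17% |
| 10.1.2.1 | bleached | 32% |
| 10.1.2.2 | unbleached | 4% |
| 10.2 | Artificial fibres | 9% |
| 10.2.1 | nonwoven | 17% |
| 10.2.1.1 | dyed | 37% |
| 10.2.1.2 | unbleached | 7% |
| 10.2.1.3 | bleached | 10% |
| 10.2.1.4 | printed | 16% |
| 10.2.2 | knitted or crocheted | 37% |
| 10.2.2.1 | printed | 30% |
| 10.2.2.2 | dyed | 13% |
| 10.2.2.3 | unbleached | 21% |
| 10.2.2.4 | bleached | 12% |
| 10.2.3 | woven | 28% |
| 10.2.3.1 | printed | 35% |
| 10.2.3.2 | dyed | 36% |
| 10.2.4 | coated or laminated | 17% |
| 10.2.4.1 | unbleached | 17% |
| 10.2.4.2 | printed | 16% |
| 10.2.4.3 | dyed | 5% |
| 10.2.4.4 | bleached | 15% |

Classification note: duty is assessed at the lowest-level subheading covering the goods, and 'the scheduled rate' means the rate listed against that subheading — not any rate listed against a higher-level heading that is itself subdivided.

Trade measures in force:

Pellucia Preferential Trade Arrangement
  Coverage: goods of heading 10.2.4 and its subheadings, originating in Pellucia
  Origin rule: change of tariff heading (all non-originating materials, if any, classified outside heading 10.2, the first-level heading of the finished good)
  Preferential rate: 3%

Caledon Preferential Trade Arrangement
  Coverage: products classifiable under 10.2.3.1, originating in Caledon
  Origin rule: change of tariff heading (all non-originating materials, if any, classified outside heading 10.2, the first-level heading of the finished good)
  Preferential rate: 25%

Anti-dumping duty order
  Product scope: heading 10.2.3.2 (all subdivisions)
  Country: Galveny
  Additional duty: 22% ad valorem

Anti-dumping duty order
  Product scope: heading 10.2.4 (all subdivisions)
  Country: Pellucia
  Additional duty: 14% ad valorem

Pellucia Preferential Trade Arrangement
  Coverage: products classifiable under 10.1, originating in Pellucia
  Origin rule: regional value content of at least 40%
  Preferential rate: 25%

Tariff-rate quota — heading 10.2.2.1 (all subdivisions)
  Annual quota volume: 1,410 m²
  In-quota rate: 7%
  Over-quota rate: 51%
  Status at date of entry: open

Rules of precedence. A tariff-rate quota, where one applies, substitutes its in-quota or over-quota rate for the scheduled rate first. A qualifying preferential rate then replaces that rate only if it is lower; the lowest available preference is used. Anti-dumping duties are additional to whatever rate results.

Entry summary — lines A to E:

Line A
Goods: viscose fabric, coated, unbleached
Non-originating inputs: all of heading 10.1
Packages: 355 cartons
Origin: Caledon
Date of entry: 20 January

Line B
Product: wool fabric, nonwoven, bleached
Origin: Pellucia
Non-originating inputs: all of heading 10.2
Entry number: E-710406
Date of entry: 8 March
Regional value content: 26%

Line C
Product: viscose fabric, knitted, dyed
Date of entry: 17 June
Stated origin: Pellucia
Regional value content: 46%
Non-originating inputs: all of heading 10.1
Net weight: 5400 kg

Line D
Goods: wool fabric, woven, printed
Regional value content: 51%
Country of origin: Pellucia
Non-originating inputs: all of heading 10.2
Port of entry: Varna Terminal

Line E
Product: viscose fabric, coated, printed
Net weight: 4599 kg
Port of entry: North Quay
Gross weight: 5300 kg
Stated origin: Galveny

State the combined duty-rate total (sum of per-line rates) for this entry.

Line A: viscose → 10.2; coated → 10.2.4; unbleached → 10.2.4.1. Scheduled 17%. Caledon agreement on 10.2.3.1: 10.2.4.1 not covered. → 17%.
Line B: wool → 10.1; nonwoven → 10.1.2; bleached → 10.1.2.1. Scheduled 32%. Pellucia agreement on 10.2.4: 10.1.2.1 not covered; Pellucia agreement on 10.1: RVC < 40%. → 32%.
Line C: viscose → 10.2; knitted → 10.2.2; dyed → 10.2.2.2. Scheduled 13%. Pellucia agreement on 10.2.4: 10.2.2.2 not covered; Pellucia agreement on 10.1: 10.2.2.2 not covered. → 13%.
Line D: wool → 10.1; woven → 10.1.1; printed → 10.1.1.1. Scheduled 38%. Pellucia agreement on 10.2.4: 10.1.1.1 not covered; Pellucia agreement on 10.1: RVC ≥ 40% → 25% available; preferential 25%. → 25%.
Line E: viscose → 10.2; coated → 10.2.4; printed → 10.2.4.2. Scheduled 16%. No special measure applies. → 16%.
Sum: 17% + 32% + 13% + 25% + 16% = 103%.

103%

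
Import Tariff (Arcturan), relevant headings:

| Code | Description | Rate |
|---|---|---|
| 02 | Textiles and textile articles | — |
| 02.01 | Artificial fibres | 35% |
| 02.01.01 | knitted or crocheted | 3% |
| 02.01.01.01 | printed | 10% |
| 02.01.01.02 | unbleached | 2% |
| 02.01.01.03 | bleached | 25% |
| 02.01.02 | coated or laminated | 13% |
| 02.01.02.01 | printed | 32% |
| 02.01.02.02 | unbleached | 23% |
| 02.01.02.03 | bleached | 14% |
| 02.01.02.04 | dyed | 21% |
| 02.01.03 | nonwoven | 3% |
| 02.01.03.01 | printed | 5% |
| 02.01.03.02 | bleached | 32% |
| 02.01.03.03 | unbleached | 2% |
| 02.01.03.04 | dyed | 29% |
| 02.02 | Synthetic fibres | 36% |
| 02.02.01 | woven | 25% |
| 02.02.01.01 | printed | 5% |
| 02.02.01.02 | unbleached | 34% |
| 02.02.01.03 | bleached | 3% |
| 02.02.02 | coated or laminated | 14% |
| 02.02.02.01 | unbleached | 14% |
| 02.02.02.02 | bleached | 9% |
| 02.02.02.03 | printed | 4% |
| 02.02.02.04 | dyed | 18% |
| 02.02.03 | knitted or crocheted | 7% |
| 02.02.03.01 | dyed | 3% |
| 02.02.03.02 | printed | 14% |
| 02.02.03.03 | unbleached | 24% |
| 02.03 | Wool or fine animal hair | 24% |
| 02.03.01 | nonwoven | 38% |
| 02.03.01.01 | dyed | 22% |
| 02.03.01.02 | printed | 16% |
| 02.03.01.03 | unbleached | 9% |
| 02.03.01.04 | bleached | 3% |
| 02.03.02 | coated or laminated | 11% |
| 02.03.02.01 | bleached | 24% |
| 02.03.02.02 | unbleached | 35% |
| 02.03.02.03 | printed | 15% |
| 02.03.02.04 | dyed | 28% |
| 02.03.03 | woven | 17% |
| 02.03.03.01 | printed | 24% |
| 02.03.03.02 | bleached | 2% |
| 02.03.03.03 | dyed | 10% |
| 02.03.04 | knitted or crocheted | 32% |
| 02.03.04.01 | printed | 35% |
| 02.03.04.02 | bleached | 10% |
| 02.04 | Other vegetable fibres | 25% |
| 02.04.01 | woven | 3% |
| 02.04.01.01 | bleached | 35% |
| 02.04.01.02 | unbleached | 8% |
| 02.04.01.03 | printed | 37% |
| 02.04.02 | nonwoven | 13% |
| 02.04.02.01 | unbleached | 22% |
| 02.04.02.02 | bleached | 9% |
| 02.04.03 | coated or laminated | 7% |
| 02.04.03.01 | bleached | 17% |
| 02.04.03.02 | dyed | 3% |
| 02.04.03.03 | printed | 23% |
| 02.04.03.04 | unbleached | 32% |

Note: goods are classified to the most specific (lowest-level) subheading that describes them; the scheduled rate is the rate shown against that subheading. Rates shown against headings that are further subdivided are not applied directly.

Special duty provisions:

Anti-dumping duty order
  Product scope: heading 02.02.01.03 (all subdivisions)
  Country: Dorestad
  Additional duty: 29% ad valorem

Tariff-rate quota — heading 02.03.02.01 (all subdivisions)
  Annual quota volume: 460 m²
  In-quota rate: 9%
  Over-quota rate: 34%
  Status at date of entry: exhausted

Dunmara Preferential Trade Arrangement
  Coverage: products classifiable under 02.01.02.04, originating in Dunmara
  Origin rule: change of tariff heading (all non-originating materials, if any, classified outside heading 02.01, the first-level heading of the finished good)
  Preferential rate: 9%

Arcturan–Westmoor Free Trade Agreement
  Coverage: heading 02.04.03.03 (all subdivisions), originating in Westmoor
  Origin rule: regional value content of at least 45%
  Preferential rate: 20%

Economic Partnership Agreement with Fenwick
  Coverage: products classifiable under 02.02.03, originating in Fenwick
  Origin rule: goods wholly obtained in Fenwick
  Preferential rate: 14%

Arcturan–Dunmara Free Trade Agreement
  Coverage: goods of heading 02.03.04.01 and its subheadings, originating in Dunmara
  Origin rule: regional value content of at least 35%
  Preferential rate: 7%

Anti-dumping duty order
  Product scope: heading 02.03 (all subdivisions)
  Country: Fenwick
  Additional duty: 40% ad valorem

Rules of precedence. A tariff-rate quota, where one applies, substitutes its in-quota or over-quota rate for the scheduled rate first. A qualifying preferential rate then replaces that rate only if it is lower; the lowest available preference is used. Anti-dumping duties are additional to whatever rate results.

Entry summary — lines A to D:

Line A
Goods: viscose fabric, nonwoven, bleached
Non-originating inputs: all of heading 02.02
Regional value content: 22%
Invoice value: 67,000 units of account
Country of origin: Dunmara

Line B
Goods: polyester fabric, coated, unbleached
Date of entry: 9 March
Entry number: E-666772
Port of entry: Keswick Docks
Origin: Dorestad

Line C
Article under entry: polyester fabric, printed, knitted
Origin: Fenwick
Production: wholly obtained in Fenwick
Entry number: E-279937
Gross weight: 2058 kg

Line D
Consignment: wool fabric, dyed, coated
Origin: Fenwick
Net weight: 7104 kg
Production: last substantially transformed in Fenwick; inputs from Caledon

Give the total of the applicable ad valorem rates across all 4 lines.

Line A: viscose → 02.01; nonwoven → 02.01.03; bleached → 02.01.03.02. Scheduled 32%. Dunmara agreement on 02.01.02.04: 02.01.03.02 not covered; Dunmara agreement on 02.03.04.01: 02.01.03.02 not covered. → 32%.
Line B: polyester → 02.02; coated → 02.02.02; unbleached → 02.02.02.01. Scheduled 14%. No special measure applies. → 14%.
Line C: polyester → 02.02; knitted → 02.02.03; printed → 02.02.03.02. Scheduled 14%. Fenwick agreement on 02.02.03: wholly obtained → 14% available; preference 14% not lower than 14% → no reduction. → 14%.
Line D: wool → 02.03; coated → 02.03.02; dyed → 02.03.02.04. Scheduled 28%. Fenwick agreement on 02.02.03: 02.03.02.04 not covered; anti-dumping (Fenwick, 02.03): +40%; total 28% + 40% = 68%. → 68%.
Sum: 32% + 14% + 14% + 68% = 128%.

128%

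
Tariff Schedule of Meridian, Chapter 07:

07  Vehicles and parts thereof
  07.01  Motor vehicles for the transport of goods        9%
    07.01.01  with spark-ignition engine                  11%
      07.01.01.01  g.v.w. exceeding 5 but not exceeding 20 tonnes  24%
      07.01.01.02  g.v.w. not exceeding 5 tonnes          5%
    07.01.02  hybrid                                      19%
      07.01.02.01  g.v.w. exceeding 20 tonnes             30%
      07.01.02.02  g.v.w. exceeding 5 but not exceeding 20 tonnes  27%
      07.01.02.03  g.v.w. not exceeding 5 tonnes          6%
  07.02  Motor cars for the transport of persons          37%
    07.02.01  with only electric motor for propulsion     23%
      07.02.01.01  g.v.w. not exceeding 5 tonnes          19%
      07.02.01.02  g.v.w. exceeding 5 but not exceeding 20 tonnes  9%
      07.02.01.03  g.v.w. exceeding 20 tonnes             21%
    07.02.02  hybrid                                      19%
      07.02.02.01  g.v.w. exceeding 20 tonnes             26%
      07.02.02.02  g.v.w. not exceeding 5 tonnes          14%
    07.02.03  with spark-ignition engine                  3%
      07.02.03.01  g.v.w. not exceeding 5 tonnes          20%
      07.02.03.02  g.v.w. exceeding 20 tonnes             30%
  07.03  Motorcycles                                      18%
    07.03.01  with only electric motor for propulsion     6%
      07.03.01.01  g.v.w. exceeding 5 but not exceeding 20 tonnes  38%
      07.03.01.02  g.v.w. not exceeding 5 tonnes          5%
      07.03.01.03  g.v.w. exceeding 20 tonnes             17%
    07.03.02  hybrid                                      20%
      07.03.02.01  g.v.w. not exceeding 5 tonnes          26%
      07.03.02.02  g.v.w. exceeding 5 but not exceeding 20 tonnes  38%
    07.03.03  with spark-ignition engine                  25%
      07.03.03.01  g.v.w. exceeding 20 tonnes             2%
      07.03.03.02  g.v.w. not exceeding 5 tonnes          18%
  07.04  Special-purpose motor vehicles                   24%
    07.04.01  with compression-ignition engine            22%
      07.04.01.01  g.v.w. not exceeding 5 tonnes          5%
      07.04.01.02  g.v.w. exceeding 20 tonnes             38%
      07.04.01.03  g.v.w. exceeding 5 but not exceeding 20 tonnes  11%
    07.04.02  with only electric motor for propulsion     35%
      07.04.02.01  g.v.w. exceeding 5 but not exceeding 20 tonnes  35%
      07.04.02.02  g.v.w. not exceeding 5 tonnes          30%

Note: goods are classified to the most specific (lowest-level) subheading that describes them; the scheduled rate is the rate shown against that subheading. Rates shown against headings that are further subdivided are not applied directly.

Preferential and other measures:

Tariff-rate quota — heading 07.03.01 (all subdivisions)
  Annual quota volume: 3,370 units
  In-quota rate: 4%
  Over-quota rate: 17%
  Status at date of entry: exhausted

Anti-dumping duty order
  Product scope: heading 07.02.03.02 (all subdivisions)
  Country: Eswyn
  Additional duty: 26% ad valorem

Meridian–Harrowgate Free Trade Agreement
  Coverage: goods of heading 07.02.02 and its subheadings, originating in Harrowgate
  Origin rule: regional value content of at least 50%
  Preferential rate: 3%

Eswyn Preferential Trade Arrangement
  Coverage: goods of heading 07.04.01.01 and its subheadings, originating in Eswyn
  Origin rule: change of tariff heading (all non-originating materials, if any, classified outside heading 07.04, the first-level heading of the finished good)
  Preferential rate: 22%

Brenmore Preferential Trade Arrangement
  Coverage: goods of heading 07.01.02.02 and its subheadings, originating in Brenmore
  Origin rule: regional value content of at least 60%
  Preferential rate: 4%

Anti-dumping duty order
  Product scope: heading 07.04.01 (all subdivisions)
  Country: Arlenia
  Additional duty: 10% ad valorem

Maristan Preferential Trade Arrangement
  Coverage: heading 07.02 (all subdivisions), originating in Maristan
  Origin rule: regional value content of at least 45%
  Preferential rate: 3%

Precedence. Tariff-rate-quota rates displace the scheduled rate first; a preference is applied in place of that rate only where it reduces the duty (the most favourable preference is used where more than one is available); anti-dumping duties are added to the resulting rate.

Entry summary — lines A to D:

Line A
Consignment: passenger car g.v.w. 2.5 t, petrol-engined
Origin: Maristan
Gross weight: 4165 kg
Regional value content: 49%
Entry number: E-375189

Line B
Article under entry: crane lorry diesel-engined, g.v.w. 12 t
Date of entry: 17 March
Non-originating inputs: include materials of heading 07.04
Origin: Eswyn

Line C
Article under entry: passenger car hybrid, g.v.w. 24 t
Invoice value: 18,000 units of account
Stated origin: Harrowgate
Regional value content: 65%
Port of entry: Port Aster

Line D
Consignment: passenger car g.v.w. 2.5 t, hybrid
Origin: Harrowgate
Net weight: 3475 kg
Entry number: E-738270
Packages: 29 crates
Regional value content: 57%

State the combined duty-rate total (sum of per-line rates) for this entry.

Line A: passenger car → 07.02; petrol-engined → 07.02.03; g.v.w. 2.5 t → 07.02.03.01. Scheduled 20%. Maristan agreement on 07.02: RVC ≥ 45% → 3% available; preferential 3%. → 3%.
Line B: crane lorry → 07.04; diesel-engined → 07.04.01; g.v.w. 12 t → 07.04.01.03. Scheduled 11%. Eswyn agreement on 07.04.01.01: 07.04.01.03 not covered. → 11%.
Line C: passenger car → 07.02; hybrid → 07.02.02; g.v.w. 24 t → 07.02.02.01. Scheduled 26%. Harrowgate agreement on 07.02.02: RVC ≥ 50% → 3% available; preferential 3%. → 3%.
Line D: passenger car → 07.02; hybrid → 07.02.02; g.v.w. 2.5 t → 07.02.02.02. Scheduled 14%. Harrowgate agreement on 07.02.02: RVC ≥ 50% → 3% available; preferential 3%. → 3%.
Sum: 3% + 11% + 3% + 3% = 20%.

20%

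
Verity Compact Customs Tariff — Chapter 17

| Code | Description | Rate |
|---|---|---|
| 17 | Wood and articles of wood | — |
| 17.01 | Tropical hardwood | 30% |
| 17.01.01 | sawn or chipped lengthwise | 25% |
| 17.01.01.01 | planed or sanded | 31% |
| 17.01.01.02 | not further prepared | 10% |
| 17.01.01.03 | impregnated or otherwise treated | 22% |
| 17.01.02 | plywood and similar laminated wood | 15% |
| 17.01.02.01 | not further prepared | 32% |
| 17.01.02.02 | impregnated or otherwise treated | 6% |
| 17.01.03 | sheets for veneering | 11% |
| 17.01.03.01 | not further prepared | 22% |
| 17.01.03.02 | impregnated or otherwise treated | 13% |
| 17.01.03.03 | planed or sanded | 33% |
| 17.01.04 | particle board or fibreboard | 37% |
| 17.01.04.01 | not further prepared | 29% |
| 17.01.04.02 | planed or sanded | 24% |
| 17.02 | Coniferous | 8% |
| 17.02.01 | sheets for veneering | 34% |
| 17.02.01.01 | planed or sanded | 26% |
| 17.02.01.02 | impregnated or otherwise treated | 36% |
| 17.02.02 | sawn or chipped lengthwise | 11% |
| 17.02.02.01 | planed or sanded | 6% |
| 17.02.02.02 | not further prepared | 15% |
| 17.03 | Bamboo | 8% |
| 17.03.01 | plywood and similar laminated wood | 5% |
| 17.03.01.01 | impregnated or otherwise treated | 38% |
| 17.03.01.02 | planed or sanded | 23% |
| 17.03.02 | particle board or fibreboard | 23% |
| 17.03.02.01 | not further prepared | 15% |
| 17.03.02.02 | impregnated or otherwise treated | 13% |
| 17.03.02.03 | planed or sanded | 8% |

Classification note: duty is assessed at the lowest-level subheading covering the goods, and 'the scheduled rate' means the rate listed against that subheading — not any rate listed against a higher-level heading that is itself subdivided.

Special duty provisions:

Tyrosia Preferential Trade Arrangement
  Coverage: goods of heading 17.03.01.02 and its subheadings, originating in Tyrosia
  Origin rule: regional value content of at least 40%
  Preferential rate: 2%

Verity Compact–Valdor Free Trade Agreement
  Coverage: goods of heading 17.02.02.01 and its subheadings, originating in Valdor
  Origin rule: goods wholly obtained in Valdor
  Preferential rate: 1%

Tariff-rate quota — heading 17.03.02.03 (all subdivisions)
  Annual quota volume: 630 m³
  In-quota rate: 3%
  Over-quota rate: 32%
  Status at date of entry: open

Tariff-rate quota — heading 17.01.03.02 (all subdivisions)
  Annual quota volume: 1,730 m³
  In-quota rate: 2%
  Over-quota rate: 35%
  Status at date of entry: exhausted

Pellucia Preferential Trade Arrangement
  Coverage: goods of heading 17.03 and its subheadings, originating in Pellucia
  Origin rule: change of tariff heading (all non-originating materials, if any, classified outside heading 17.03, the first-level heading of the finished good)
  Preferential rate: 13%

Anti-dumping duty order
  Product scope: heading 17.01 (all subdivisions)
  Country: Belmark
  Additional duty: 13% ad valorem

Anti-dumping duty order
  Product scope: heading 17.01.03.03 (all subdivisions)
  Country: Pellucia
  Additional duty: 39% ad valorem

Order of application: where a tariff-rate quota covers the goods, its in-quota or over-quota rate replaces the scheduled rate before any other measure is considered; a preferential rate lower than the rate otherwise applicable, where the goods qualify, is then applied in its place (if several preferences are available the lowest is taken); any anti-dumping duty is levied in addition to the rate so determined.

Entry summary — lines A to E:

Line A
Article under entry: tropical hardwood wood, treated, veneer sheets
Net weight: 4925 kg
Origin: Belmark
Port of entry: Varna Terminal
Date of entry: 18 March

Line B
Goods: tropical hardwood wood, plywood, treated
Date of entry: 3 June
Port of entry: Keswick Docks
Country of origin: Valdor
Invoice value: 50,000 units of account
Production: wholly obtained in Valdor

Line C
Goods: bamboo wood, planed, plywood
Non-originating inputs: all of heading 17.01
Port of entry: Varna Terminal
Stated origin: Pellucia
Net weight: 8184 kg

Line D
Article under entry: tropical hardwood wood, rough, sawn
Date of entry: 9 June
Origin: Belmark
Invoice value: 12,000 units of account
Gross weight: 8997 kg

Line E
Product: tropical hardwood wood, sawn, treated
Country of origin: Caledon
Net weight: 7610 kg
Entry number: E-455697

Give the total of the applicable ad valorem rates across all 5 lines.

Line A: tropical hardwood → 17.01; veneer sheets → 17.01.03; treated → 17.01.03.02. Scheduled 13%. quota on 17.01.03.02 exhausted → over-quota 35%; anti-dumping (Belmark, 17.01): +13%; total 35% + 13% = 48%. → 48%.
Line B: tropical hardwood → 17.01; plywood → 17.01.02; treated → 17.01.02.02. Scheduled 6%. Valdor agreement on 17.02.02.01: 17.01.02.02 not covered. → 6%.
Line C: bamboo → 17.03; plywood → 17.03.01; planed → 17.03.01.02. Scheduled 23%. Pellucia agreement on 17.03: CTH met → 13% available; preferential 13%. → 13%.
Line D: tropical hardwood → 17.01; sawn → 17.01.01; rough → 17.01.01.02. Scheduled 10%. anti-dumping (Belmark, 17.01): +13%; total 10% + 13% = 23%. → 23%.
Line E: tropical hardwood → 17.01; sawn → 17.01.01; treated → 17.01.01.03. Scheduled 22%. No special measure applies. → 22%.
Sum: 48% + 6% + 13% + 23% + 22% = 112%.

112%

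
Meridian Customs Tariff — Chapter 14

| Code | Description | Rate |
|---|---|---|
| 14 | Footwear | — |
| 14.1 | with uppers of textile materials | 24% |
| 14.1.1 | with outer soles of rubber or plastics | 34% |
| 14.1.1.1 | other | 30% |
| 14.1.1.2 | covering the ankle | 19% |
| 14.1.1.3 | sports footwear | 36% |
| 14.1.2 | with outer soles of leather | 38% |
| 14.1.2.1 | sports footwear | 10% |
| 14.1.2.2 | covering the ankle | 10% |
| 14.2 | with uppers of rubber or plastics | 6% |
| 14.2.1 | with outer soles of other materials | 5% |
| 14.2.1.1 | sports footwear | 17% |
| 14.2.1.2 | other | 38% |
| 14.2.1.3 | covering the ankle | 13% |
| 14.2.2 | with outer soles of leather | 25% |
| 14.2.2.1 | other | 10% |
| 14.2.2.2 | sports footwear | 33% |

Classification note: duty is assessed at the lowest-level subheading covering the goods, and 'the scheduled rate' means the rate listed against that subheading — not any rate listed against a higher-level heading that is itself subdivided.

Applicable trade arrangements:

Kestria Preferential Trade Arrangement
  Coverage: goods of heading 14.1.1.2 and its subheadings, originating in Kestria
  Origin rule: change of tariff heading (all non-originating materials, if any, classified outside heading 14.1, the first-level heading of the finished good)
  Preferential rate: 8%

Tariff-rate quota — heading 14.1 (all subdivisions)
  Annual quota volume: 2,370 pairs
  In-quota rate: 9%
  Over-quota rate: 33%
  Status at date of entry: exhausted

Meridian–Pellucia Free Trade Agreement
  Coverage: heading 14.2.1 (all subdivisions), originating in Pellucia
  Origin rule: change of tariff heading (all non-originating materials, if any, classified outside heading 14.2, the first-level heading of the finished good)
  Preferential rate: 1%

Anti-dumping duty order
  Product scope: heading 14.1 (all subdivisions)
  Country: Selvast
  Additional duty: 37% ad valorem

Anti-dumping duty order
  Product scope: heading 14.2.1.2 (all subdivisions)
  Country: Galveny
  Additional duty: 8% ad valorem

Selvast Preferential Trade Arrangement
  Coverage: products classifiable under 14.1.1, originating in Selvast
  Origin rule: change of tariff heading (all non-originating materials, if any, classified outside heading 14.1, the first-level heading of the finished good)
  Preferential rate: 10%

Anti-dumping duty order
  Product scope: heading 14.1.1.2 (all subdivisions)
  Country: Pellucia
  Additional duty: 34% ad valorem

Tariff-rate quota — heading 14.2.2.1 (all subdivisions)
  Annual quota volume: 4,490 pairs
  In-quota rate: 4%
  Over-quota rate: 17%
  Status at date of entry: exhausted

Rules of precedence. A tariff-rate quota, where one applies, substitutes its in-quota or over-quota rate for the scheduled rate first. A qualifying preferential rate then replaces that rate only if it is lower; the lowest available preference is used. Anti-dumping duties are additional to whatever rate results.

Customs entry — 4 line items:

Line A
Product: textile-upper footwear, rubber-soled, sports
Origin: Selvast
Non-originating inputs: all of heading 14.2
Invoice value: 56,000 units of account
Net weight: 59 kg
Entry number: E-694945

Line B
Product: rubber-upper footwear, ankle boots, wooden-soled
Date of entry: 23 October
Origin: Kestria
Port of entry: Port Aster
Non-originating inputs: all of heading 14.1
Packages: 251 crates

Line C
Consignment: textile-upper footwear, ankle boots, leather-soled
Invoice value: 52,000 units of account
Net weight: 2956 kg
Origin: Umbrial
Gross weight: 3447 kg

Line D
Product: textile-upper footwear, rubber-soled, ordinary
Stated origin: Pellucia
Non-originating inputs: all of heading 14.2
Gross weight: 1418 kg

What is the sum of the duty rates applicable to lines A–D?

126%

Line A: textile-upper → 14.1; rubber-soled → 14.1.1; sports → 14.1.1.3. Scheduled 36%. quota on 14.1 exhausted → over-quota 33%; Selvast agreement on 14.1.1: CTH met → 10% available; preferential 10%; anti-dumping (Selvast, 14.1): +37%; total 10% + 37% = 47%. → 47%.
Line B: rubber-upper → 14.2; wooden-soled → 14.2.1; ankle boots → 14.2.1.3. Scheduled 13%. Kestria agreement on 14.1.1.2: 14.2.1.3 not covered. → 13%.
Line C: textile-upper → 14.1; leather-soled → 14.1.2; ankle boots → 14.1.2.2. Scheduled 10%. quota on 14.1 exhausted → over-quota 33%. → 33%.
Line D: textile-upper → 14.1; rubber-soled → 14.1.1; ordinary → 14.1.1.1. Scheduled 30%. quota on 14.1 exhausted → over-quota 33%; Pellucia agreement on 14.2.1: 14.1.1.1 not covered. → 33%.
Sum: 47% + 13% + 33% + 33% = 126%.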